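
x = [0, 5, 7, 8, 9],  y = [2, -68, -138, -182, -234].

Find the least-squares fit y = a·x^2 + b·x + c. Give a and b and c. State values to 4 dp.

Entries of MᵀM: Σx^2·x^2 = 13683, Σx^2·x = 1709, Σx^2 = 219, Σx·x = 219, Σx = 29, Σ1 = 5.
For Mᵀy: Σx^2·y = -39064, Σx·y = -4868, Σy = -620.
Solving the 3×3 system (Gaussian elimination) gives a = -29233/9542, b = 13583/9542, c = 9208/4771.

a = -3.0636, b = 1.4235, c = 1.9300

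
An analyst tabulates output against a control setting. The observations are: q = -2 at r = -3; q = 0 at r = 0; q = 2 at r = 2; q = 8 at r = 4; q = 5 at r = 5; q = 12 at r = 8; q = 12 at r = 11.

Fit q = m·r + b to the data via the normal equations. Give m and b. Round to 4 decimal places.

Compute the Gram sums: Σr·r = 239, Σr = 27, Σ1 = 7.
Moment sums: Σr·q = 295, Σq = 37.
So MᵀM·[m, b]ᵀ = Mᵀq: [[239, 27]; [27, 7]]·[m, b]ᵀ = [295, 37]ᵀ.
Determinant 239·7 − 27² = 944.
m = (295·7 − 27·37)/944 = 533/472; b = (239·37 − 27·295)/944 = 439/472.

m = 1.1292, b = 0.9301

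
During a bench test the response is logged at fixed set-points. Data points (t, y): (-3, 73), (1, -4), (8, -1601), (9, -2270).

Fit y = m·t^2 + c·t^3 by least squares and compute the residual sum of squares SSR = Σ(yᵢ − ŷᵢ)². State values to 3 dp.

From the data, Σt^2·t^2 = 10739, Σt^2·t^3 = 91575, Σt^3·t^3 = 794315.
Moment sums: Σt^2·y = -285681, Σt^3·y = -2476517.
So AᵀA·[m, c]ᵀ = Aᵀy: [[10739, 91575]; [91575, 794315]]·[m, c]ᵀ = [-285681, -2476517]ᵀ.
det = 10739·794315 − 91575² = 144168160.
m = ((-285681)·794315 − 91575·(-2476517))/144168160 = -3341481/3604204; c = (10739·(-2476517) − 91575·(-285681))/144168160 = -54259811/18021020.
Residuals: 221552/4505255, -279216/4505255, -338967/4505255, 246656/4505255; SSR = 67207/4505255.

SSR = 0.015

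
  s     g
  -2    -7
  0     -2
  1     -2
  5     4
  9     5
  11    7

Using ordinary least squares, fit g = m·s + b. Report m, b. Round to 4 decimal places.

m = 0.9853, b = -3.1078

MᵀM·[m, b]ᵀ = Mᵀg reads: 232·m + 24·b = 154;  24·m + 6·b = 5.
(Σs·s = 232, Σs = 24, Σ1 = 6, Σs·g = 154, Σg = 5.)
Determinant 232·6 − 24² = 816.
m = (154·6 − 24·5)/816 = 67/68; b = (232·5 − 24·154)/816 = -317/102.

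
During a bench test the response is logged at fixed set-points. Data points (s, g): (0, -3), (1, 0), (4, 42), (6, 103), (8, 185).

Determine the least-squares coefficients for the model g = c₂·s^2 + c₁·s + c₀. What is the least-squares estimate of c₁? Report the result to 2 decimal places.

MᵀM·[c₂, c₁, c₀]ᵀ = Mᵀg reads: 5649·c₂ + 793·c₁ + 117·c₀ = 16220;  793·c₂ + 117·c₁ + 19·c₀ = 2266;  117·c₂ + 19·c₁ + 5·c₀ = 327.
(Σs^2·s^2 = 5649, Σs^2·s = 793, Σs^2 = 117, Σs·s = 117, Σs = 19, Σ1 = 5, Σs^2·g = 16220, Σs·g = 2266, Σg = 327.)
Row-reducing yields c₂ = 68257/22598, c₁ = -14597/22598, c₀ = -31918/11299.

c₁ = -0.65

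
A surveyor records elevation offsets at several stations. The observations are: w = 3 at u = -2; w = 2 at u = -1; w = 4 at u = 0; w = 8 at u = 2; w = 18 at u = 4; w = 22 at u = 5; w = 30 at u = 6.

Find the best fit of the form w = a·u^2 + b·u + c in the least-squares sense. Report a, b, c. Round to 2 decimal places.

a = 0.49, b = 1.41, c = 3.56

The normal system XᵀX·[a, b, c]ᵀ = Xᵀw is [[2210, 404, 86]; [404, 86, 14]; [86, 14, 7]]·[a, b, c]ᵀ = [1964, 370, 87]ᵀ.
Inverting the 3×3 Gram matrix, [a, b, c]ᵀ = [389/789, 32198/22881, 27129/7627]ᵀ.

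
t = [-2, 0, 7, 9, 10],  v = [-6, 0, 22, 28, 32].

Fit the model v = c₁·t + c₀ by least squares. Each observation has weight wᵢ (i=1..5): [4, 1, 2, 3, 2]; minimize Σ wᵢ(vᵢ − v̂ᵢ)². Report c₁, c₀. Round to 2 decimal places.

Entries of MᵀWM: Σwᵢ·t·t = 557, Σwᵢ·t = 53, Σwᵢ·1 = 12.
For MᵀWv: Σwᵢ·t·v = 1752, Σwᵢ·v = 168.
MᵀWM·[c₁, c₀]ᵀ = MᵀWv becomes [[557, 53]; [53, 12]]·[c₁, c₀]ᵀ = [1752, 168]ᵀ.
Determinant 557·12 − 53² = 3875.
c₁ = (1752·12 − 53·168)/3875 = 2424/775; c₀ = (557·168 − 53·1752)/3875 = 144/775.

c₁ = 3.13, c₀ = 0.19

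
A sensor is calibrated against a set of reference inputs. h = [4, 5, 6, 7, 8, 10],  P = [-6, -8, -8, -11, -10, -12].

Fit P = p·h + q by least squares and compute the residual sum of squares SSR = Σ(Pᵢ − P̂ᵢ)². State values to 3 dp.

The normal equations are: 290·p + 40·q = -389;  40·p + 6·q = -55.
det = 290·6 − 40² = 140.
p = ((-389)·6 − 40·(-55))/140 = -67/70; q = (290·(-55) − 40·(-389))/140 = -39/14.
Residuals: 43/70, -3/7, 37/70, -53/35, 31/70, 5/14; SSR = 121/35.

SSR = 3.457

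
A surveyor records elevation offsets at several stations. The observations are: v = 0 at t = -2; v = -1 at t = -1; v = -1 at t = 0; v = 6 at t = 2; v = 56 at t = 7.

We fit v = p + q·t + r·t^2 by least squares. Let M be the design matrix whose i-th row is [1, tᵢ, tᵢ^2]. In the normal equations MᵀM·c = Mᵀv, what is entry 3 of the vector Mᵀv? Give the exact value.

2767

Entry 3 ↔ basis t^2, so (Mᵀv)_{3} = Σᵢ (t^2)·vᵢ = (4)·(0) + (1)·(-1) + (0)·(-1) + (4)·(6) + (49)·(56) = 2767.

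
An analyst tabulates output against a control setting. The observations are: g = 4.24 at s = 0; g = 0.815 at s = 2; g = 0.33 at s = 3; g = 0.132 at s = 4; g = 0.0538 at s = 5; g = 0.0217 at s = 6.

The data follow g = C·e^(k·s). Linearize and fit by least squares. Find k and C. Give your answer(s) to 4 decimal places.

k = -0.8832, C = 4.4949

With ln gᵢ as the transformed response and sᵢ as the regressor:
XᵀX = [[90.0000, 20.0000]; [20.0000, 6]], rhs = [-49.4300, -8.6465]ᵀ  (here Σs = 20.0000, Σ(s)² = 90.0000, Σln g = -8.6465, Σs·ln g = -49.4300).
Slope k = (n·Σs·ln g − Σs·Σln g)/(n·Σ(s)² − (Σs)²) = (6·-49.4300 − 20.0000·-8.6465)/140.0000 = -0.88321; ln C = (Σln g − k·Σs)/n = 1.50294, so C = exp(1.50294) = 4.49487.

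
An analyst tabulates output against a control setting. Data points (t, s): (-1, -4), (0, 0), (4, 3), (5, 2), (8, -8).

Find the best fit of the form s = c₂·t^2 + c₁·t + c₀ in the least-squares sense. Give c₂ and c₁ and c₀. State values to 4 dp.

Compute the Gram sums: Σt^2·t^2 = 4978, Σt^2·t = 700, Σt^2 = 106, Σt·t = 106, Σt = 16, Σ1 = 5.
And Σt^2·s = -418, Σt·s = -38, Σs = -7.
So AᵀA·[c₂, c₁, c₀]ᵀ = Aᵀs: [[4978, 700, 106]; [700, 106, 16]; [106, 16, 5]]·[c₂, c₁, c₀]ᵀ = [-418, -38, -7]ᵀ.
Row-reducing yields c₂ = -11432/24339, c₁ = 68339/24339, c₀ = -3467/8113.

c₂ = -0.4697, c₁ = 2.8078, c₀ = -0.4273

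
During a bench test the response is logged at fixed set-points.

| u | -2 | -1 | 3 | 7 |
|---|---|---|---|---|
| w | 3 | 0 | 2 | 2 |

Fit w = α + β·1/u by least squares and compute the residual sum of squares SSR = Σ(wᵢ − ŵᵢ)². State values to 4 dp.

Compute the Gram sums: Σ1 = 4, Σ1/u = -43/42, Σ1/u·1/u = 2437/1764.
Moment sums: Σw = 7, Σ1/u·w = -23/42.
So MᵀM·[α, β]ᵀ = Mᵀw: [[4, -43/42]; [-43/42, 2437/1764]]·[α, β]ᵀ = [7, -23/42]ᵀ.
Determinant 4·(2437/1764) − (-43/42)² = 2633/588.
α = (7·(2437/1764) − (-43/42)·(-23/42))/(2633/588) = 16070/7899; β = (4·(-23/42) − (-43/42)·7)/(2633/588) = 2926/2633.
Residuals: 12016/7899, -7292/7899, -1066/2633, -1526/7899; SSR = 26600/7899.

SSR = 3.3675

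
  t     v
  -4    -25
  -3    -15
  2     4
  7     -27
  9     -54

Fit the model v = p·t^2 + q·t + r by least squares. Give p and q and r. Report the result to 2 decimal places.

p = -1.01, q = 2.83, r = 2.51

Setting ∂/∂p … = 0 gives: 9315·p + 989·q + 159·r = -6216;  989·p + 159·q + 11·r = -522;  159·p + 11·q + 5·r = -117.
(Σt^2·t^2 = 9315, Σt^2·t = 989, Σt^2 = 159, Σt·t = 159, Σt = 11, Σ1 = 5, Σt^2·v = -6216, Σt·v = -522, Σv = -117.)
Row-reducing yields p = -418119/413774, q = 1170453/413774, r = 519438/206887.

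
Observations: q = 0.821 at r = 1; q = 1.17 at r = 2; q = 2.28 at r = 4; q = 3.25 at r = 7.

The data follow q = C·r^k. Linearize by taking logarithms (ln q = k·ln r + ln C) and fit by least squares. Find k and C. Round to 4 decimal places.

With ln qᵢ as the transformed response and ln rᵢ as the regressor:
XᵀX = [[6.1888, 4.0254]; [4.0254, 4]], rhs = [3.5449, 1.9626]ᵀ  (here Σln r = 4.0254, Σ(ln r)² = 6.1888, Σln q = 1.9626, Σln r·ln q = 3.5449).
Solving (det = 8.5519): k = 0.73429, ln C = -0.24830, so C = exp(-0.24830) = 0.78013.

k = 0.7343, C = 0.7801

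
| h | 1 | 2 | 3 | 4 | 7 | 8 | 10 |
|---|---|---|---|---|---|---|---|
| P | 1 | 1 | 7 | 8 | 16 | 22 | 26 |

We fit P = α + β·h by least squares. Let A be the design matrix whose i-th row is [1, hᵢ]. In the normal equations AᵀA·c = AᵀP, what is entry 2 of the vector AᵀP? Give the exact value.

Entry 2 ↔ basis h, so (AᵀP)_{2} = Σᵢ (h)·Pᵢ = (1)·(1) + (2)·(1) + (3)·(7) + (4)·(8) + (7)·(16) + (8)·(22) + (10)·(26) = 604.

604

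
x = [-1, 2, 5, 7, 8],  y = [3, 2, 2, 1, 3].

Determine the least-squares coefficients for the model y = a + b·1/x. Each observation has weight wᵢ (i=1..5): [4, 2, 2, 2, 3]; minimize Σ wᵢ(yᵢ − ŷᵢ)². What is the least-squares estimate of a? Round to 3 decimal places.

Forming MᵀWM = [[13, -543/280]; [-543/280, 365947/78400]] and MᵀWy = [31, -2181/280]ᵀ gives MᵀWM·[a, b]ᵀ = MᵀWy.
Determinant 13·(365947/78400) − (-543/280)² = 2231231/39200.
a = (31·(365947/78400) − (-543/280)·(-2181/280))/(2231231/39200) = 5080037/2231231; b = (13·(-2181/280) − (-543/280)·31)/(2231231/39200) = -1612800/2231231.

a = 2.277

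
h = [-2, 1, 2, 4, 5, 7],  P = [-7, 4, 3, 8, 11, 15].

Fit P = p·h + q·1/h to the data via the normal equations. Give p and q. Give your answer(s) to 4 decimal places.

The normal system MᵀM·[p, q]ᵀ = MᵀP is [[99, 6]; [6, 31809/19600]]·[p, q]ᵀ = [216, 537/35]ᵀ.
Eliminating q: (31809/19600)·(row 1) − 6·(row 2) gives (2443491/19600)·p = (31809/19600)·216 − 6·(537/35) = 633303/2450, so p = 562936/271499.
Then q = ((537/35) − 6·(562936/271499))/(31809/19600) = 485520/271499.

p = 2.0734, q = 1.7883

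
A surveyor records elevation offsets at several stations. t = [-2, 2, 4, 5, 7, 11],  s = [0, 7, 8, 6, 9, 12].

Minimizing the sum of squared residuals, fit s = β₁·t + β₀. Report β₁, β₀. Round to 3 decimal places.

Forming XᵀX = [[219, 27]; [27, 6]] and Xᵀs = [271, 42]ᵀ gives XᵀX·[β₁, β₀]ᵀ = Xᵀs.
Eliminating β₀: 6·(row 1) − 27·(row 2) gives 585·β₁ = 6·271 − 27·42 = 492, so β₁ = 164/195.
Then β₀ = (42 − 27·(164/195))/6 = 209/65.

β₁ = 0.841, β₀ = 3.215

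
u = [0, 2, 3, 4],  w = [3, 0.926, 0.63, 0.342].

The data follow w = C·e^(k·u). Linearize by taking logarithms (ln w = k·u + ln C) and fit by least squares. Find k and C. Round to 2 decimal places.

Taking logs, ln w = k·u + ln C, so regress ln w on u.
Σu = 9.0000, Σ(u)² = 29.0000, Σln w = -0.5132, Σu·ln w = -5.8316.
Equations: 29.0000·k + 9.0000·ln C = -5.8316;  9.0000·k + 4·ln C = -0.5132.
Slope k = (n·Σu·ln w − Σu·Σln w)/(n·Σ(u)² − (Σu)²) = (4·-5.8316 − 9.0000·-0.5132)/35.0000 = -0.53450; ln C = (Σln w − k·Σu)/n = 1.07430, so C = exp(1.07430) = 2.92795.

k = -0.53, C = 2.93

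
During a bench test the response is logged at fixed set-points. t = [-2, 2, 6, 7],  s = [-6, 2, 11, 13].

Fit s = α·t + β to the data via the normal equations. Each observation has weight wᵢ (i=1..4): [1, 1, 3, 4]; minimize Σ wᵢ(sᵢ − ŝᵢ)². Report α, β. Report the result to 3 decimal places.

From the data, Σwᵢ·t·t = 312, Σwᵢ·t = 46, Σwᵢ·1 = 9.
Moment sums: Σwᵢ·t·s = 578, Σwᵢ·s = 81.
det = 312·9 − 46² = 692.
α = (578·9 − 46·81)/692 = 369/173; β = (312·81 − 46·578)/692 = -329/173.

α = 2.133, β = -1.902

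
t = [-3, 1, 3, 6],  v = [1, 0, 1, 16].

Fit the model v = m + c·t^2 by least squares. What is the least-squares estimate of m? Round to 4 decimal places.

Setting ∂/∂m … = 0 gives: 4·m + 55·c = 18;  55·m + 1459·c = 594.
(Σ1 = 4, Σt^2 = 55, Σt^2·t^2 = 1459, Σv = 18, Σt^2·v = 594.)
Determinant 4·1459 − 55² = 2811.
m = (18·1459 − 55·594)/2811 = -2136/937; c = (4·594 − 55·18)/2811 = 462/937.

m = -2.2796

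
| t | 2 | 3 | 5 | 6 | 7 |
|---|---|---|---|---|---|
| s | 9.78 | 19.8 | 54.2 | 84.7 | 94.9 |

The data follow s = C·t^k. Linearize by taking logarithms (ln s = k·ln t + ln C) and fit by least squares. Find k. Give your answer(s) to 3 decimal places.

k = 1.887

Linearized form: ln s = k·ln t + ln C. From the 5 transformed points,
Σln t = 7.1389, Σ(ln t)² = 11.2747, Σln s = 18.2506, Σln t·ln s = 28.0999.
Normal system: [[11.2747, 7.1389]; [7.1389, 5]]·[k, ln C]ᵀ = [28.0999, 18.2506]ᵀ.
Slope k = (n·Σln t·ln s − Σln t·Σln s)/(n·Σ(ln t)² − (Σln t)²) = (5·28.0999 − 7.1389·18.2506)/5.4099 = 1.88740; ln C = (Σln s − k·Σln t)/n = 0.95535.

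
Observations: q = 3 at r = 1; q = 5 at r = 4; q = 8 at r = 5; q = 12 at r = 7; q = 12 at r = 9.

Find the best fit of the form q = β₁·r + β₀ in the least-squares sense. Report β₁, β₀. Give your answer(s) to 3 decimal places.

From the data, Σr·r = 172, Σr = 26, Σ1 = 5.
And Σr·q = 255, Σq = 40.
MᵀM·[β₁, β₀]ᵀ = Mᵀq becomes [[172, 26]; [26, 5]]·[β₁, β₀]ᵀ = [255, 40]ᵀ.
Determinant 172·5 − 26² = 184.
β₁ = (255·5 − 26·40)/184 = 235/184; β₀ = (172·40 − 26·255)/184 = 125/92.

β₁ = 1.277, β₀ = 1.359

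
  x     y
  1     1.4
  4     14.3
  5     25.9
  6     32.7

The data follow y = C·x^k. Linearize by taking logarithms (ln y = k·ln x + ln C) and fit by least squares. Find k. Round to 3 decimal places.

k = 1.766

Taking logs, ln y = k·ln x + ln C, so regress ln y on ln x.
Sums: Σln x = 4.7875, Σ(ln x)² = 7.7225, Σln y = 9.7383, Σln x·ln y = 15.1739.
Normal system: [[7.7225, 4.7875]; [4.7875, 4]]·[k, ln C]ᵀ = [15.1739, 9.7383]ᵀ.
Δ = 7.7225·4 − (4.7875)² = 7.9699; k = (15.1739·4 − 4.7875·9.7383)/7.9699 = 1.76582, ln C = (7.7225·9.7383 − 4.7875·15.1739)/7.9699 = 0.32112.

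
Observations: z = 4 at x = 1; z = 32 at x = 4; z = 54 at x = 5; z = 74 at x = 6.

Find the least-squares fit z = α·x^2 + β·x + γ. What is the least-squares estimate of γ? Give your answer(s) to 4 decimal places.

Sums needed: Σx^2·x^2 = 2178, Σx^2·x = 406, Σx^2 = 78, Σx·x = 78, Σx = 16, Σ1 = 4.
Moment sums: Σx^2·z = 4530, Σx·z = 846, Σz = 164.
So AᵀA·[α, β, γ]ᵀ = Aᵀz: [[2178, 406, 78]; [406, 78, 16]; [78, 16, 4]]·[α, β, γ]ᵀ = [4530, 846, 164]ᵀ.
Row-reducing yields α = 394/181, β = -189/181, γ = 494/181.

γ = 2.7293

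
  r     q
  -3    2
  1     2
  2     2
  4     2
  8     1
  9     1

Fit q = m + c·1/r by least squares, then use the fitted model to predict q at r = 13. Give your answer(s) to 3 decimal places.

From the data, Σ1 = 6, Σ1/r = 119/72, Σ1/r·1/r = 7525/5184.
For Xᵀq: Σq = 10, Σ1/r·q = 221/72.
Normal equations: [[6, 119/72]; [119/72, 7525/5184]]·[m, c]ᵀ = [10, 221/72]ᵀ.
Eliminating c: (7525/5184)·(row 1) − (119/72)·(row 2) gives (30989/5184)·m = (7525/5184)·10 − (119/72)·(221/72) = 1813/192, so m = 6993/4427.
Then c = ((221/72) − (119/72)·(6993/4427))/(7525/5184) = 9792/30989.
At r = 13: q̂ = (6993/4427)·(1) + (9792/30989)·(1/13) = 646155/402857.

q̂ = 1.604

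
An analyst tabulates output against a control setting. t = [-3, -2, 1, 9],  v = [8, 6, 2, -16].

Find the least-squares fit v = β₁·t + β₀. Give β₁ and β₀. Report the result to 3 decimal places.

Normal-equation sums: Σt·t = 95, Σt = 5, Σ1 = 4.
And Σt·v = -178, Σv = 0.
So XᵀX·[β₁, β₀]ᵀ = Xᵀv: [[95, 5]; [5, 4]]·[β₁, β₀]ᵀ = [-178, 0]ᵀ.
Determinant 95·4 − 5² = 355.
β₁ = ((-178)·4 − 5·0)/355 = -712/355; β₀ = (95·0 − 5·(-178))/355 = 178/71.

β₁ = -2.006, β₀ = 2.507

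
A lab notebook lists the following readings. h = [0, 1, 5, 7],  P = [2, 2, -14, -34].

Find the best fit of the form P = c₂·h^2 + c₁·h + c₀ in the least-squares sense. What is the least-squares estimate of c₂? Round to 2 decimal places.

From the data, Σh^2·h^2 = 3027, Σh^2·h = 469, Σh^2 = 75, Σh·h = 75, Σh = 13, Σ1 = 4.
For AᵀP: Σh^2·P = -2014, Σh·P = -306, ΣP = -44.
Normal equations: [[3027, 469, 75]; [469, 75, 13]; [75, 13, 4]]·[c₂, c₁, c₀]ᵀ = [-2014, -306, -44]ᵀ.
Row-reducing yields c₂ = -1112/1171, c₁ = 1820/1171, c₀ = 2054/1171.

c₂ = -0.95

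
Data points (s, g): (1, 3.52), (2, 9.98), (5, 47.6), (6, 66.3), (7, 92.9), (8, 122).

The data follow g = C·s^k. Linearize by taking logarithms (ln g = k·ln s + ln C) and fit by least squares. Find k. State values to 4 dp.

k = 1.6985

With ln gᵢ as the transformed response and ln sᵢ as the regressor:
Σln s = 8.1197, Σ(ln s)² = 14.3918, Σln g = 20.9516, Σln s·ln g = 34.1342.
Equations: 14.3918·k + 8.1197·ln C = 34.1342;  8.1197·k + 6·ln C = 20.9516.
Solving (det = 20.4213): k = 1.69846, ln C = 1.19344.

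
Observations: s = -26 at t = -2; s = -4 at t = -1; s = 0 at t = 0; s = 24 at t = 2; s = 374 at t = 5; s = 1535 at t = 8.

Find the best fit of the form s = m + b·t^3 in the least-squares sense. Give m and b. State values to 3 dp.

m = -0.788, b = 3.000

Entries of MᵀM: Σ1 = 6, Σt^3 = 636, Σt^3·t^3 = 277898.
And Σs = 1903, Σt^3·s = 833074.
So MᵀM·[m, b]ᵀ = Mᵀs: [[6, 636]; [636, 277898]]·[m, b]ᵀ = [1903, 833074]ᵀ.
Eliminating b: 277898·(row 1) − 636·(row 2) gives 1262892·m = 277898·1903 − 636·833074 = -995170, so m = -497585/631446.
Then b = (833074 − 636·(-497585/631446))/277898 = 315678/105241.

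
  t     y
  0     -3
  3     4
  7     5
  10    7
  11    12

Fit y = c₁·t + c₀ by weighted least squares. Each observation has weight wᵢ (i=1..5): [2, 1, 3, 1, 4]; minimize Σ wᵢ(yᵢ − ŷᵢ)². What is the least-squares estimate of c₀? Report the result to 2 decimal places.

Normal-equation sums: Σwᵢ·t·t = 740, Σwᵢ·t = 78, Σwᵢ·1 = 11.
And Σwᵢ·t·y = 715, Σwᵢ·y = 68.
Normal equations: [[740, 78]; [78, 11]]·[c₁, c₀]ᵀ = [715, 68]ᵀ.
Determinant 740·11 − 78² = 2056.
c₁ = (715·11 − 78·68)/2056 = 2561/2056; c₀ = (740·68 − 78·715)/2056 = -2725/1028.

c₀ = -2.65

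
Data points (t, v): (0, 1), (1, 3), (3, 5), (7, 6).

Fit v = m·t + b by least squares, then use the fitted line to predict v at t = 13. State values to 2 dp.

v̂ = 10.43

Compute the Gram sums: Σt·t = 59, Σt = 11, Σ1 = 4.
And Σt·v = 60, Σv = 15.
So XᵀX·[m, b]ᵀ = Xᵀv: [[59, 11]; [11, 4]]·[m, b]ᵀ = [60, 15]ᵀ.
Eliminating b: 4·(row 1) − 11·(row 2) gives 115·m = 4·60 − 11·15 = 75, so m = 15/23.
Then b = (15 − 11·(15/23))/4 = 45/23.
At t = 13: v̂ = (15/23)·(13) + (45/23)·(1) = 240/23.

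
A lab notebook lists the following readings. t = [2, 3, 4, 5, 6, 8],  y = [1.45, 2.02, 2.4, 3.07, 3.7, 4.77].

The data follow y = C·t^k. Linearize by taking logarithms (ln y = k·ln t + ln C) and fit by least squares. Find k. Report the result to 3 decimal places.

k = 0.861

Taking logs, ln y = k·ln t + ln C, so regress ln y on ln t.
Σln t = 8.6587, Σ(ln t)² = 13.7340, Σln y = 5.9425, Σln t·ln y = 9.6419.
Equations: 13.7340·k + 8.6587·ln C = 9.6419;  8.6587·k + 6·ln C = 5.9425.
Slope k = (n·Σln t·ln y − Σln t·Σln y)/(n·Σ(ln t)² − (Σln t)²) = (6·9.6419 − 8.6587·5.9425)/7.4309 = 0.86092; ln C = (Σln y − k·Σln t)/n = -0.25199.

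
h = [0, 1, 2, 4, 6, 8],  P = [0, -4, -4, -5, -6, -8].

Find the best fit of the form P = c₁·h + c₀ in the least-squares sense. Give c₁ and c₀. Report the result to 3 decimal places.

c₁ = -0.789, c₀ = -1.737

Normal-equation sums: Σh·h = 121, Σh = 21, Σ1 = 6.
For MᵀP: Σh·P = -132, ΣP = -27.
Normal equations: [[121, 21]; [21, 6]]·[c₁, c₀]ᵀ = [-132, -27]ᵀ.
det = 121·6 − 21² = 285.
c₁ = ((-132)·6 − 21·(-27))/285 = -15/19; c₀ = (121·(-27) − 21·(-132))/285 = -33/19.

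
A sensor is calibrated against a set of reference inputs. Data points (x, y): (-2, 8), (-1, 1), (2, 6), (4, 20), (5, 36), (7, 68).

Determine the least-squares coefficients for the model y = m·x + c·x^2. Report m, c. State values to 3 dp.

The normal system MᵀM·[m, c]ᵀ = Mᵀy is [[99, 531]; [531, 3315]]·[m, c]ᵀ = [731, 4609]ᵀ.
Eliminating c: 3315·(row 1) − 531·(row 2) gives 46224·m = 3315·731 − 531·4609 = -24114, so m = -4019/7704.
Then c = (4609 − 531·(-4019/7704))/3315 = 3785/2568.

m = -0.522, c = 1.474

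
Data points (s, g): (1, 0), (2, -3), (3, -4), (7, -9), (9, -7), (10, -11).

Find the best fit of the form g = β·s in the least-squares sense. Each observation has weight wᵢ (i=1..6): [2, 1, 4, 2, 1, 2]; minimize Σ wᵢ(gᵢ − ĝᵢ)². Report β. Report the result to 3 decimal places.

β = -1.100

The normal equations are: 421·β = -463.
β = (-463)/421 = -1.09976.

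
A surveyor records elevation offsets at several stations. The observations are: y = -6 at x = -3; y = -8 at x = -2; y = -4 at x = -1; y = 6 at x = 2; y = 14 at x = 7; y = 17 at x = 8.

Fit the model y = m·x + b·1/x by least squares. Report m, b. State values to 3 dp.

Sums needed: Σx·x = 131, Σx·1/x = 6, Σ1/x·1/x = 46489/28224.
Moment sums: Σx·y = 284, Σ1/x·y = 137/8.
det = 131·(46489/28224) − 6² = 5073995/28224.
m = (284·(46489/28224) − 6·(137/8))/(5073995/28224) = 2060572/1014799; b = (131·(137/8) − 6·284)/(5073995/28224) = 3044664/1014799.

m = 2.031, b = 3.000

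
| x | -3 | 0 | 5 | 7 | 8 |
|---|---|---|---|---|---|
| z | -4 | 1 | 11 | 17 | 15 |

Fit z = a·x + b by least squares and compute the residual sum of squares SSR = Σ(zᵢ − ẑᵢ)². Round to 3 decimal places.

SSR = 8.009

MᵀM·[a, b]ᵀ = Mᵀz reads: 147·a + 17·b = 306;  17·a + 5·b = 40.
Δ = 147·5 − 17² = 446.
a = (306·5 − 17·40)/446 = 425/223; b = (147·40 − 17·306)/446 = 339/223.
Residuals: 44/223, -116/223, -11/223, 477/223, -394/223; SSR = 1786/223.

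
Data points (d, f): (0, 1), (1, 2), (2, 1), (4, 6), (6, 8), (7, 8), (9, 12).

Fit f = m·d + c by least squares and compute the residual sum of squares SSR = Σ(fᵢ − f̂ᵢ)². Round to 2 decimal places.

SSR = 5.74

Forming MᵀM = [[187, 29]; [29, 7]] and Mᵀf = [240, 38]ᵀ gives MᵀM·[m, c]ᵀ = Mᵀf.
Determinant 187·7 − 29² = 468.
m = (240·7 − 29·38)/468 = 289/234; c = (187·38 − 29·240)/468 = 73/234.
Residuals: 161/234, 53/117, -139/78, 175/234, 5/18, -112/117, 67/117; SSR = 671/117.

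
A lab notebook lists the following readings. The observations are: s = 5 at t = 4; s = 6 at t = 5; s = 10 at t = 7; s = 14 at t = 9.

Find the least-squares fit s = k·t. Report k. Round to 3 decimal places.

k = 1.439

Sums needed: Σt·t = 171.
And Σt·s = 246.
MᵀM·[k]ᵀ = Mᵀs becomes [[171]]·[k]ᵀ = [246]ᵀ.
k = 246/171 = 1.4386.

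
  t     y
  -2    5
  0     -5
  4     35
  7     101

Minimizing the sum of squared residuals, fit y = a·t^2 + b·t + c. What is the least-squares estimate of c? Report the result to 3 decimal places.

Normal-equation sums: Σt^2·t^2 = 2673, Σt^2·t = 399, Σt^2 = 69, Σt·t = 69, Σt = 9, Σ1 = 4.
And Σt^2·y = 5529, Σt·y = 837, Σy = 136.
AᵀA·[a, b, c]ᵀ = Aᵀy becomes [[2673, 399, 69]; [399, 69, 9]; [69, 9, 4]]·[a, b, c]ᵀ = [5529, 837, 136]ᵀ.
Row-reducing yields a = 2, b = 58/65, c = -163/65.

c = -2.508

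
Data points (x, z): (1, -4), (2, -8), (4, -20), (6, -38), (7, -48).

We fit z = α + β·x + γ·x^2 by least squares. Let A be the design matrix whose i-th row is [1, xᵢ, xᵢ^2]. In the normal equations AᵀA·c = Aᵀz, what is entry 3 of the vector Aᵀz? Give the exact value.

-4076

Entry 3 ↔ basis x^2, so (Aᵀz)_{3} = Σᵢ (x^2)·zᵢ = (1)·(-4) + (4)·(-8) + (16)·(-20) + (36)·(-38) + (49)·(-48) = -4076.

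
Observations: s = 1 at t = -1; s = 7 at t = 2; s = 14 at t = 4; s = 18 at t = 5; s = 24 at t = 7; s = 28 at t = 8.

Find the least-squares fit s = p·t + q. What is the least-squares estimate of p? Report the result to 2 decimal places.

From the data, Σt·t = 159, Σt = 25, Σ1 = 6.
And Σt·s = 551, Σs = 92.
So XᵀX·[p, q]ᵀ = Xᵀs: [[159, 25]; [25, 6]]·[p, q]ᵀ = [551, 92]ᵀ.
Determinant 159·6 − 25² = 329.
p = (551·6 − 25·92)/329 = 1006/329; q = (159·92 − 25·551)/329 = 853/329.

p = 3.06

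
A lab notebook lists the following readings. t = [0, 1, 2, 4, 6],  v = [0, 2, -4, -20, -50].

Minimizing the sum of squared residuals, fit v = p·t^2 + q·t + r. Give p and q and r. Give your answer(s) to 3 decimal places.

p = -1.649, q = 1.440, r = 0.657

Forming AᵀA = [[1569, 289, 57]; [289, 57, 13]; [57, 13, 5]] and Aᵀv = [-2134, -386, -72]ᵀ gives AᵀA·[p, q, r]ᵀ = Aᵀv.
Inverting the 3×3 Gram matrix, [p, q, r]ᵀ = [-221/134, 193/134, 44/67]ᵀ.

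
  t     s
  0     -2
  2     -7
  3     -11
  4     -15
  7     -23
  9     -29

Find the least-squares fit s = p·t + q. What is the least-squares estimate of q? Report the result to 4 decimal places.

Entries of MᵀM: Σt·t = 159, Σt = 25, Σ1 = 6.
And Σt·s = -529, Σs = -87.
Normal equations: [[159, 25]; [25, 6]]·[p, q]ᵀ = [-529, -87]ᵀ.
Determinant 159·6 − 25² = 329.
p = ((-529)·6 − 25·(-87))/329 = -999/329; q = (159·(-87) − 25·(-529))/329 = -608/329.

q = -1.8480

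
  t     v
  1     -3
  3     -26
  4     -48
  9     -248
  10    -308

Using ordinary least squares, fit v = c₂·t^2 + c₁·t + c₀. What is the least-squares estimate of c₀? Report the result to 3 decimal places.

Entries of AᵀA: Σt^2·t^2 = 16899, Σt^2·t = 1821, Σt^2 = 207, Σt·t = 207, Σt = 27, Σ1 = 5.
And Σt^2·v = -51893, Σt·v = -5585, Σv = -633.
Row-reducing yields c₂ = -20141/6357, c₁ = 6353/6357, c₀ = -135/163.

c₀ = -0.828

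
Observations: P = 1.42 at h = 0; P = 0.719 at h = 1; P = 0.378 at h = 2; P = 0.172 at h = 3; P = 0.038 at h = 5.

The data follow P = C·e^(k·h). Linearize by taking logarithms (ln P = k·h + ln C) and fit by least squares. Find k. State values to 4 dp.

Let Y = ln P. Fitting Y = k·h + ln C by least squares:
XᵀX = [[39.0000, 11.0000]; [11.0000, 5]], rhs = [-23.9072, -5.9825]ᵀ  (here Σh = 11.0000, Σ(h)² = 39.0000, Σln P = -5.9825, Σh·ln P = -23.9072).
Solving (det = 74.0000): k = -0.72606, ln C = 0.40083.

k = -0.7261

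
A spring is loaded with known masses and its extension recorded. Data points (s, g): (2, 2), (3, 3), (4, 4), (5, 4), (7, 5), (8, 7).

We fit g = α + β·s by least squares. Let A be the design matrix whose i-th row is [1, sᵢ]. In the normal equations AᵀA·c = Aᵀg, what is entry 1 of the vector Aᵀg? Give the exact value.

25

Entry 1 ↔ basis 1, so (Aᵀg)_{1} = Σᵢ gᵢ = (1)·(2) + (1)·(3) + (1)·(4) + (1)·(4) + (1)·(5) + (1)·(7) = 25.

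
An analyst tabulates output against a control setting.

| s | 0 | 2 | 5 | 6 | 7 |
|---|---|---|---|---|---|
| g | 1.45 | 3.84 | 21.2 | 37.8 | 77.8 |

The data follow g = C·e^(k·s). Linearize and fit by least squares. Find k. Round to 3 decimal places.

k = 0.565

Taking logs, ln g = k·s + ln C, so regress ln g on s.
Σs = 20.0000, Σ(s)² = 114.0000, Σln g = 12.7575, Σs·ln g = 70.2338.
Equations: 114.0000·k + 20.0000·ln C = 70.2338;  20.0000·k + 5·ln C = 12.7575.
Δ = 114.0000·5 − (20.0000)² = 170.0000; k = (70.2338·5 − 20.0000·12.7575)/170.0000 = 0.56482, ln C = (114.0000·12.7575 − 20.0000·70.2338)/170.0000 = 0.29222.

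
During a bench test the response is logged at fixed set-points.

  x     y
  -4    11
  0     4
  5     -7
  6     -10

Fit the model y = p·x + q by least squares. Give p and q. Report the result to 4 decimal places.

The normal system AᵀA·[p, q]ᵀ = Aᵀy is [[77, 7]; [7, 4]]·[p, q]ᵀ = [-139, -2]ᵀ.
Eliminating q: 4·(row 1) − 7·(row 2) gives 259·p = 4·(-139) − 7·(-2) = -542, so p = -542/259.
Then q = ((-2) − 7·(-542/259))/4 = 117/37.

p = -2.0927, q = 3.1622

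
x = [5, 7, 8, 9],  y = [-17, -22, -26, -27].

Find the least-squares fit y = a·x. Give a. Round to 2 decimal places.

a = -3.15

The normal system MᵀM·[a]ᵀ = Mᵀy is [[219]]·[a]ᵀ = [-690]ᵀ.
Hence a = -690 / 219 ≈ -3.15068.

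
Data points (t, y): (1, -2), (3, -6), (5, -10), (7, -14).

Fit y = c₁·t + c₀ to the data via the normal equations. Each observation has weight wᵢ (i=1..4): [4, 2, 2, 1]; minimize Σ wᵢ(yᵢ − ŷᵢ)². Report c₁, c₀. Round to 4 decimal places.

With design matrix A, AᵀWA = [[121, 27]; [27, 9]] and AᵀWy = [-242, -54]ᵀ.
det = 121·9 − 27² = 360.
c₁ = ((-242)·9 − 27·(-54))/360 = -2; c₀ = (121·(-54) − 27·(-242))/360 = 0.

c₁ = -2.0000, c₀ = 0.0000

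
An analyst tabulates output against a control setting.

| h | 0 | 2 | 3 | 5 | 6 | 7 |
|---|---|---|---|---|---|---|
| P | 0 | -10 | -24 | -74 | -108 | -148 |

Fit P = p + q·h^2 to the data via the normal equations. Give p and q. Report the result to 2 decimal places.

The normal system MᵀM·[p, q]ᵀ = MᵀP is [[6, 123]; [123, 4419]]·[p, q]ᵀ = [-364, -13246]ᵀ.
Δ = 6·4419 − 123² = 11385.
p = ((-364)·4419 − 123·(-13246))/11385 = 6914/3795; q = (6·(-13246) − 123·(-364))/11385 = -3856/1265.

p = 1.82, q = -3.05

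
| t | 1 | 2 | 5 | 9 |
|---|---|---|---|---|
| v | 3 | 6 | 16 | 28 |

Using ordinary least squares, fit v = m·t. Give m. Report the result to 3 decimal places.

The normal system AᵀA·[m]ᵀ = Aᵀv is [[111]]·[m]ᵀ = [347]ᵀ.
m = 347/111 = 3.12613.

m = 3.126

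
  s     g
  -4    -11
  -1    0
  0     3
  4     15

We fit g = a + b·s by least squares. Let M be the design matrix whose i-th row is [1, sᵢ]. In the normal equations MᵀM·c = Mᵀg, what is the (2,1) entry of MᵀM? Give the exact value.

-1

Row 2 ↔ basis s, column 1 ↔ basis 1, so (MᵀM)_{2,1} = Σᵢ s = (-4)·(1) + (-1)·(1) + (0)·(1) + (4)·(1) = -1.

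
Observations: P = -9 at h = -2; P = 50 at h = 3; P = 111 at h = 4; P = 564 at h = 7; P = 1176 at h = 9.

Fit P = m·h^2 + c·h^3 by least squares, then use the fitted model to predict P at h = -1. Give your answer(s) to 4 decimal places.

Forming XᵀX = [[9315, 77091]; [77091, 653979]] and XᵀP = [125082, 1059282]ᵀ gives XᵀX·[m, c]ᵀ = XᵀP.
Determinant 9315·653979 − 77091² = 148792104.
m = (125082·653979 − 77091·1059282)/148792104 = 1942953/2066557; c = (9315·1059282 − 77091·125082)/148792104 = 3118269/2066557.
At h = -1: P̂ = (1942953/2066557)·(1) + (3118269/2066557)·(-1) = -1175316/2066557.

P̂ = -0.5687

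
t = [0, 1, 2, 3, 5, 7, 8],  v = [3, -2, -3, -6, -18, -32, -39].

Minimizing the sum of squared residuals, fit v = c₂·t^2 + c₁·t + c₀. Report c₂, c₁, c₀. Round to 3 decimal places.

c₂ = -0.411, c₁ = -1.913, c₀ = 2.179

Normal-equation sums: Σt^2·t^2 = 7220, Σt^2·t = 1016, Σt^2 = 152, Σt·t = 152, Σt = 26, Σ1 = 7.
For Mᵀv: Σt^2·v = -4582, Σt·v = -652, Σv = -97.
So MᵀM·[c₂, c₁, c₀]ᵀ = Mᵀv: [[7220, 1016, 152]; [1016, 152, 26]; [152, 26, 7]]·[c₂, c₁, c₀]ᵀ = [-4582, -652, -97]ᵀ.
Inverting the 3×3 Gram matrix, [c₂, c₁, c₀]ᵀ = [-1615/3926, -7509/3926, 4278/1963]ᵀ.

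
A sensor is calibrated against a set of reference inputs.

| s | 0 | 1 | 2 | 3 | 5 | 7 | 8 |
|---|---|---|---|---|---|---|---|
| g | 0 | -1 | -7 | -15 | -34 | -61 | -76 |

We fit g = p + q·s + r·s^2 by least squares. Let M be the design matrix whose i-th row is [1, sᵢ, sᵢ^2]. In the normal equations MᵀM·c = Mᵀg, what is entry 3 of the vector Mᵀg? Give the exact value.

-8867

Entry 3 ↔ basis s^2, so (Mᵀg)_{3} = Σᵢ (s^2)·gᵢ = (0)·(0) + (1)·(-1) + (4)·(-7) + (9)·(-15) + (25)·(-34) + (49)·(-61) + (64)·(-76) = -8867.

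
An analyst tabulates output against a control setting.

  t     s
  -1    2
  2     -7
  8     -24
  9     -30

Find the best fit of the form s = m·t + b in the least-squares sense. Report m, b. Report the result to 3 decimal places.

Setting ∂/∂m … = 0 gives: 150·m + 18·b = -478;  18·m + 4·b = -59.
(Σt·t = 150, Σt = 18, Σ1 = 4, Σt·s = -478, Σs = -59.)
Δ = 150·4 − 18² = 276.
m = ((-478)·4 − 18·(-59))/276 = -425/138; b = (150·(-59) − 18·(-478))/276 = -41/46.

m = -3.080, b = -0.891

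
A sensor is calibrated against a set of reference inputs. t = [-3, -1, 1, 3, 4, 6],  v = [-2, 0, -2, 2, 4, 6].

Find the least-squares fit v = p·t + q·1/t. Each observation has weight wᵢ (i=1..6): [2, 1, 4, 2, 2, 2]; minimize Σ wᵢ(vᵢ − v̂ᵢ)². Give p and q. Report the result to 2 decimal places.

Setting ∂/∂p … = 0 gives: 145·p + 13·q = 120;  13·p + (45/8)·q = -4/3.
Eliminating q: (45/8)·(row 1) − 13·(row 2) gives (5173/8)·p = (45/8)·120 − 13·(-4/3) = 2077/3, so p = 16616/15519.
Then q = ((-4/3) − 13·(16616/15519))/(45/8) = -42080/15519.

p = 1.07, q = -2.71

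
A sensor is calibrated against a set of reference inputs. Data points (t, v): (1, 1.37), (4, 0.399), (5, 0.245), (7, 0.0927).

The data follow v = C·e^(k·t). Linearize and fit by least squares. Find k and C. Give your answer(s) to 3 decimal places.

Taking logs, ln v = k·t + ln C, so regress ln v on t.
Σt = 17.0000, Σ(t)² = 91.0000, Σln v = -4.3889, Σt·ln v = -27.0416.
Equations: 91.0000·k + 17.0000·ln C = -27.0416;  17.0000·k + 4·ln C = -4.3889.
Δ = 91.0000·4 − (17.0000)² = 75.0000; k = (-27.0416·4 − 17.0000·-4.3889)/75.0000 = -0.44741, ln C = (91.0000·-4.3889 − 17.0000·-27.0416)/75.0000 = 0.80426, so C = exp(0.80426) = 2.23504.

k = -0.447, C = 2.235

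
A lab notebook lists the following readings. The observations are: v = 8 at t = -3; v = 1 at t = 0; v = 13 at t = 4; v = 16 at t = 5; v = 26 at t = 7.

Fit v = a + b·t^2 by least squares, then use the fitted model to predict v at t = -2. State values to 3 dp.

The normal equations are: 5·a + 99·b = 64;  99·a + 3363·b = 1954.
(Σ1 = 5, Σt^2 = 99, Σt^2·t^2 = 3363, Σv = 64, Σt^2·v = 1954.)
Δ = 5·3363 − 99² = 7014.
a = (64·3363 − 99·1954)/7014 = 3631/1169; b = (5·1954 − 99·64)/7014 = 1717/3507.
At t = -2: v̂ = (3631/1169)·(1) + (1717/3507)·(4) = 17761/3507.

v̂ = 5.064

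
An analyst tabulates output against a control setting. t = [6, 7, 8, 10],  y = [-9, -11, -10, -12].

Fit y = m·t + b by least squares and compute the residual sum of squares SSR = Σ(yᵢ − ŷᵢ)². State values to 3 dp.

The normal equations are: 249·m + 31·b = -331;  31·m + 4·b = -42.
Eliminating b: 4·(row 1) − 31·(row 2) gives 35·m = 4·(-331) − 31·(-42) = -22, so m = -22/35.
Then b = ((-42) − 31·(-22/35))/4 = -197/35.
Residuals: 2/5, -34/35, 23/35, -3/35; SSR = 54/35.

SSR = 1.543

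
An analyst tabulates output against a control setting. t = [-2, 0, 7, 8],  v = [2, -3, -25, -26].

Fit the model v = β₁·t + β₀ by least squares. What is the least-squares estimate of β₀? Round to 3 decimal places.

β₀ = -3.522

Compute the Gram sums: Σt·t = 117, Σt = 13, Σ1 = 4.
Moment sums: Σt·v = -387, Σv = -52.
Normal equations: [[117, 13]; [13, 4]]·[β₁, β₀]ᵀ = [-387, -52]ᵀ.
Δ = 117·4 − 13² = 299.
β₁ = ((-387)·4 − 13·(-52))/299 = -872/299; β₀ = (117·(-52) − 13·(-387))/299 = -81/23.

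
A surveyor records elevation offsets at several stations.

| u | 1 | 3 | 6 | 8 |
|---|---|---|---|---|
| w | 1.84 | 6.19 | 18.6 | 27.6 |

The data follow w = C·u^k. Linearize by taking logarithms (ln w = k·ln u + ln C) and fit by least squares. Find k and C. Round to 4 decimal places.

With ln wᵢ as the transformed response and ln uᵢ as the regressor:
Σln u = 4.9698, Σ(ln u)² = 8.7414, Σln w = 8.6737, Σln u·ln w = 14.1395.
Equations: 8.7414·k + 4.9698·ln C = 14.1395;  4.9698·k + 4·ln C = 8.6737.
Δ = 8.7414·4 − (4.9698)² = 10.2667; k = (14.1395·4 − 4.9698·8.6737)/10.2667 = 1.31021, ln C = (8.7414·8.6737 − 4.9698·14.1395)/10.2667 = 0.54055, so C = exp(0.54055) = 1.71695.

k = 1.3102, C = 1.7169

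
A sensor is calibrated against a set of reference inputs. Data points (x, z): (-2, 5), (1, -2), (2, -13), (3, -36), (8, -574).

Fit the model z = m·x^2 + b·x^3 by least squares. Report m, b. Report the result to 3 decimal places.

m = -0.978, b = -0.999

Normal-equation sums: Σx^2·x^2 = 4210, Σx^2·x^3 = 33012, Σx^3·x^3 = 263002.
For Mᵀz: Σx^2·z = -37094, Σx^3·z = -295006.
Eliminating b: 263002·(row 1) − 33012·(row 2) gives 17446276·m = 263002·(-37094) − 33012·(-295006) = -17058116, so m = -4264529/4361569.
Then b = ((-295006) − 33012·(-4264529/4361569))/263002 = -4357033/4361569.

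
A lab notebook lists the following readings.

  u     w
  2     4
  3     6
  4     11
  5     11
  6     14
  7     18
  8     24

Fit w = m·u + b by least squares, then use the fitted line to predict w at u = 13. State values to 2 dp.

ŵ = 37.43

Setting ∂/∂m … = 0 gives: 203·m + 35·b = 527;  35·m + 7·b = 88.
det = 203·7 − 35² = 196.
m = (527·7 − 35·88)/196 = 87/28; b = (203·88 − 35·527)/196 = -83/28.
At u = 13: ŵ = (87/28)·(13) + (-83/28)·(1) = 262/7.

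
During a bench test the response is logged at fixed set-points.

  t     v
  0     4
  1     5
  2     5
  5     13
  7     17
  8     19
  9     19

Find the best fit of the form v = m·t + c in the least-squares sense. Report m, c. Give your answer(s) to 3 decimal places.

m = 1.893, c = 3.059

Entries of XᵀX: Σt·t = 224, Σt = 32, Σ1 = 7.
Moment sums: Σt·v = 522, Σv = 82.
XᵀX·[m, c]ᵀ = Xᵀv becomes [[224, 32]; [32, 7]]·[m, c]ᵀ = [522, 82]ᵀ.
Δ = 224·7 − 32² = 544.
m = (522·7 − 32·82)/544 = 515/272; c = (224·82 − 32·522)/544 = 52/17.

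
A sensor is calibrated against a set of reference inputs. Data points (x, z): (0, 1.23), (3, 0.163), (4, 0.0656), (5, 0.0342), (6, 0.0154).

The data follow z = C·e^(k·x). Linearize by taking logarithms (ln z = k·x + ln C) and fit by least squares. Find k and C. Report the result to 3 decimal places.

k = -0.731, C = 1.289

Linearized form: ln z = k·x + ln C. From the 5 transformed points,
AᵀA = [[86.0000, 18.0000]; [18.0000, 5]], rhs = [-58.2567, -11.8801]ᵀ  (here Σx = 18.0000, Σ(x)² = 86.0000, Σln z = -11.8801, Σx·ln z = -58.2567).
Slope k = (n·Σx·ln z − Σx·Σln z)/(n·Σ(x)² − (Σx)²) = (5·-58.2567 − 18.0000·-11.8801)/106.0000 = -0.73058; ln C = (Σln z − k·Σx)/n = 0.25409, so C = exp(0.25409) = 1.28928.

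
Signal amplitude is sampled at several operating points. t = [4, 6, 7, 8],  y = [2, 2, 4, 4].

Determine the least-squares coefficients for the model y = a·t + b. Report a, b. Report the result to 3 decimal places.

From the data, Σt·t = 165, Σt = 25, Σ1 = 4.
Right-hand side: Σt·y = 80, Σy = 12.
Eliminating b: 4·(row 1) − 25·(row 2) gives 35·a = 4·80 − 25·12 = 20, so a = 4/7.
Then b = (12 − 25·(4/7))/4 = -4/7.

a = 0.571, b = -0.571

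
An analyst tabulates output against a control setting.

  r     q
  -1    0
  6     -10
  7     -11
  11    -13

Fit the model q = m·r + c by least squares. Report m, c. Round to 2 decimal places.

m = -1.13, c = -2.00

The normal system XᵀX·[m, c]ᵀ = Xᵀq is [[207, 23]; [23, 4]]·[m, c]ᵀ = [-280, -34]ᵀ.
Eliminating c: 4·(row 1) − 23·(row 2) gives 299·m = 4·(-280) − 23·(-34) = -338, so m = -26/23.
Then c = ((-34) − 23·(-26/23))/4 = -2.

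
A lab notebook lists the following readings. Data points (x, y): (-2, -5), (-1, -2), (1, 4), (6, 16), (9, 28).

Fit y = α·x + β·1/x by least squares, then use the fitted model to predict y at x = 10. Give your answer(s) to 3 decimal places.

ŷ = 29.670

With design matrix A, AᵀA = [[123, 5]; [5, 371/162]] and Aᵀy = [364, 257/18]ᵀ.
Eliminating β: (371/162)·(row 1) − 5·(row 2) gives (13861/54)·α = (371/162)·364 − 5·(257/18) = 123479/162, so α = 123479/41583.
Then β = ((257/18) − 5·(123479/41583))/(371/162) = -3447/13861.
At x = 10: ŷ = (123479/41583)·(10) + (-3447/13861)·(1/10) = 12337559/415830.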